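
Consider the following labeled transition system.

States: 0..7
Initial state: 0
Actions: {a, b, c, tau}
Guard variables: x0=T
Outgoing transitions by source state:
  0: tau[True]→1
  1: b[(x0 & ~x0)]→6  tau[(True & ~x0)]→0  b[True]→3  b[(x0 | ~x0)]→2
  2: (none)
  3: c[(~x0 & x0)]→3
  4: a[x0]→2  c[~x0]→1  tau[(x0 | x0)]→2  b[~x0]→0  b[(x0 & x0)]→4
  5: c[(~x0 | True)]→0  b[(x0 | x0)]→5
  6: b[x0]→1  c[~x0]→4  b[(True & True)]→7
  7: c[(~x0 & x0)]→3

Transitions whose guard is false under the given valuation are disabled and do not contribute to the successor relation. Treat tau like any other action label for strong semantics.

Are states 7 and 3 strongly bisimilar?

Answer: BISIMILAR

Analysis:
Compute ~ classes (split until stable):
  P[0] = {{0,1,2,3,4,5,6,7}}
  P[1] = {{0},{1,6},{2,3,7},{4},{5}}
  P[2] = {{0},{1},{2,3,7},{4},{5},{6}}
Fixed point at round 3; 6 class(es).
class of 7: {2,3,7}; class of 3: {2,3,7}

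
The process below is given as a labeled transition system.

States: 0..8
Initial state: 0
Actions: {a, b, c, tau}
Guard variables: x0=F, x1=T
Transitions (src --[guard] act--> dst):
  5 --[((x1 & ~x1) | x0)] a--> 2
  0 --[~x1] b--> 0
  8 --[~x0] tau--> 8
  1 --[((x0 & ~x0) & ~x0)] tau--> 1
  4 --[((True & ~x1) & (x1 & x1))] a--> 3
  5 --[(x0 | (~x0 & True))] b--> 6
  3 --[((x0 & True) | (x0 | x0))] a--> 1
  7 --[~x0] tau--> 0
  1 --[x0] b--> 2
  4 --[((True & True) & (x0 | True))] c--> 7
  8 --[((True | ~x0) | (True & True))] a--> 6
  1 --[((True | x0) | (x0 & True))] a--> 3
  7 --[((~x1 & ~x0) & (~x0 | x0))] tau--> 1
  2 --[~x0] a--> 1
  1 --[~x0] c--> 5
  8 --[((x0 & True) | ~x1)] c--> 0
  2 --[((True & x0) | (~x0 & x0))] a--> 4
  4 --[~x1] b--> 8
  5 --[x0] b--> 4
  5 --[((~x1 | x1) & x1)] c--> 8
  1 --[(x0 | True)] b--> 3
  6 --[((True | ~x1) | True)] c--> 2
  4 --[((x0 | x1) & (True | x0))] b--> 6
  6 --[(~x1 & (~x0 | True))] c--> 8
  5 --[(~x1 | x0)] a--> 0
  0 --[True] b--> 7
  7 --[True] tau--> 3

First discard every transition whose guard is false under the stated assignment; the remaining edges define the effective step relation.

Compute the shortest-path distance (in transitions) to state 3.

BFS to 3:
  Layer 0: {0}
  Layer 1: {7}
  Layer 2: {3}
depth(3)=2, e.g. b·tau

Answer: 2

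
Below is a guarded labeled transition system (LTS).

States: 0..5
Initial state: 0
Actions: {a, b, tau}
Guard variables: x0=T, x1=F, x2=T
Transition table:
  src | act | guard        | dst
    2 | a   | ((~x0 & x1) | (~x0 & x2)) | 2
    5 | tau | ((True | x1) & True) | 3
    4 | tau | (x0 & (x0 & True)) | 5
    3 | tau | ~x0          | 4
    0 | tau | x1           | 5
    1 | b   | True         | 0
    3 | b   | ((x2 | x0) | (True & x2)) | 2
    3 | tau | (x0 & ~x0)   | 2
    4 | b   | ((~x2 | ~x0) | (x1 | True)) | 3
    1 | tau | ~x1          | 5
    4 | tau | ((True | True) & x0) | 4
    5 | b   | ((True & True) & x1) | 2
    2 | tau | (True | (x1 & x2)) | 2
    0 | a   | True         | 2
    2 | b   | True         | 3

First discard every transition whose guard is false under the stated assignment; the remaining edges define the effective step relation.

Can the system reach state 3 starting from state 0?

Answer: REACHABLE

Analysis:
Guard filter leaves 10 enabled edge(s).
Layer 0: {0}
Layer 1: {2}  now seen {0,2}
Layer 2: {3}  now seen {0,2,3}
Reachable = {0,2,3}
witness 3: a·b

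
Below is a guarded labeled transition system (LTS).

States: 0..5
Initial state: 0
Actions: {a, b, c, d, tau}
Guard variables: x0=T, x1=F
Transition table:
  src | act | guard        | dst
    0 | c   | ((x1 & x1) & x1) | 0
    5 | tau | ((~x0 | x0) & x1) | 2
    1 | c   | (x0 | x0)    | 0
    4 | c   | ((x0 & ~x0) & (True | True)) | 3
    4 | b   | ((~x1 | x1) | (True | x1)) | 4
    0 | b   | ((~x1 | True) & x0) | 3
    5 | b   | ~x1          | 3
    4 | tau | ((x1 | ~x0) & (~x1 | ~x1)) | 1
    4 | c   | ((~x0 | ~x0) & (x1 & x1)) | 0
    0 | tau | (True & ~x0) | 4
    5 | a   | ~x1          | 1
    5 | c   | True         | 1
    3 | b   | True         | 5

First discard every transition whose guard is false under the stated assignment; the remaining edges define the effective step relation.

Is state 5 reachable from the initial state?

After dropping false guards: 7 live edges.
depth 0: {0}
depth 1: {3}  cumulative {0,3}
depth 2: {5}  cumulative {0,3,5}
depth 3: {1}  cumulative {0,1,3,5}
Reach set: {0,1,3,5}
trace reaching 5: b·b

Answer: REACHABLE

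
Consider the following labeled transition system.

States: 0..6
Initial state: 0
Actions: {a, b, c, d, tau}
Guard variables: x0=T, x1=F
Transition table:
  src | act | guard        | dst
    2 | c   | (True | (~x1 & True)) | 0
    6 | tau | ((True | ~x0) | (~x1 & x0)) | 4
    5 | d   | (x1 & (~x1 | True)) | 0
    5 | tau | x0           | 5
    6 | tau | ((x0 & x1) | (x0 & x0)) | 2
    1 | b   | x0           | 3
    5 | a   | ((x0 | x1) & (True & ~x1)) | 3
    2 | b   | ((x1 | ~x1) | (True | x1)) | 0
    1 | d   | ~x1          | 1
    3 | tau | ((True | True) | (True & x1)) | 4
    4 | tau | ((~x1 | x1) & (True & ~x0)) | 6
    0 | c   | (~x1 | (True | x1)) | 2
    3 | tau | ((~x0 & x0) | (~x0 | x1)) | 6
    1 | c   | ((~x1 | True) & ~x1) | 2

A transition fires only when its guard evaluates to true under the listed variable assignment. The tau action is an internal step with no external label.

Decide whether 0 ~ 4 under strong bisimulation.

Answer: NOT BISIMILAR

Working:
Compute ~ classes (split until stable):
  π0 = {{0,1,2,3,4,5,6}}
  π1 = {{0},{1},{2},{3,6},{4},{5}}
  π2 = {{0},{1},{2},{3},{4},{5},{6}}
7 equivalence class(es) (converged in 3)
0∈{0}, 4∈{4}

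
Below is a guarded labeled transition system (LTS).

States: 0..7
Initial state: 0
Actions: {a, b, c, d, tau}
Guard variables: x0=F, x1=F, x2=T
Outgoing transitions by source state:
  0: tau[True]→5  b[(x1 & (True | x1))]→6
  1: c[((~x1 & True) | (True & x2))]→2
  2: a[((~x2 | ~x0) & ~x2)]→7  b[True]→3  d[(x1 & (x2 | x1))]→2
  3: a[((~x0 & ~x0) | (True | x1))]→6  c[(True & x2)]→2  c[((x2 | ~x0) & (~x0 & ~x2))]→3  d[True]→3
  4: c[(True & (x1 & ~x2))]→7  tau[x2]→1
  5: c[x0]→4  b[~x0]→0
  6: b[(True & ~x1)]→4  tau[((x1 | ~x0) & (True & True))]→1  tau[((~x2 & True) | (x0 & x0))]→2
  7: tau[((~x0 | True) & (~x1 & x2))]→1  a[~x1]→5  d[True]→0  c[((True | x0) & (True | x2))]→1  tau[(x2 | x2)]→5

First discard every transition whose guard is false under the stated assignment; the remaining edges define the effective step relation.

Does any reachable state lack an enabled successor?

Answer: DEADLOCK-FREE

Working:
R = {0,5}
  0: tau→5  [1 out]
  5: b→0  [1 out]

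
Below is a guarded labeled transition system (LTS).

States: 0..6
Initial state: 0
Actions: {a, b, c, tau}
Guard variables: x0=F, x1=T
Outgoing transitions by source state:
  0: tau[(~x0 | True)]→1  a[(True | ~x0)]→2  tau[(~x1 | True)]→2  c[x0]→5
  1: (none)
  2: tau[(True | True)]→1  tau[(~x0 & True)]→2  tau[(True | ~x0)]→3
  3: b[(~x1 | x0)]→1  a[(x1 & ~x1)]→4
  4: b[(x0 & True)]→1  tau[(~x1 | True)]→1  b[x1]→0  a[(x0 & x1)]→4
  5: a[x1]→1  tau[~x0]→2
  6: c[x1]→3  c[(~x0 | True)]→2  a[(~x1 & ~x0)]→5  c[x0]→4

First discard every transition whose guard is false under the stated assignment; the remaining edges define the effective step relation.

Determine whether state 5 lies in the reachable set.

Answer: UNREACHABLE

Trace:
Guard filter leaves 12 enabled edge(s).
depth 0: {0}
depth 1: {1,2}  total {0,1,2}
depth 2: {3}  total {0,1,2,3}
Reachable = {0,1,2,3}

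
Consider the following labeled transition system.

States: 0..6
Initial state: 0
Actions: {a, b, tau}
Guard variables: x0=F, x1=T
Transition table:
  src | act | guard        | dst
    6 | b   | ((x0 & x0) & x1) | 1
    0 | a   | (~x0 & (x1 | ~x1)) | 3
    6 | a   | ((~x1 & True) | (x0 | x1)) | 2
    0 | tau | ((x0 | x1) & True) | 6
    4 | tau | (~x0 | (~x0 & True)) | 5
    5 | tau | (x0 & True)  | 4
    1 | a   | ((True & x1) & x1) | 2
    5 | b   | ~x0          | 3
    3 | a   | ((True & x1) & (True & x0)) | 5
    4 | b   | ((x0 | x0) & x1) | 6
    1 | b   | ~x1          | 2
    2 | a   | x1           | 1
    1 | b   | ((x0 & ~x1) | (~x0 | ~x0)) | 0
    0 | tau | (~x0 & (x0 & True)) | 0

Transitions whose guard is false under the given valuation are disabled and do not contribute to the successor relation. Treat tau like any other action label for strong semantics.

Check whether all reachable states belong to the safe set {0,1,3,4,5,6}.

Answer: INVARIANT VIOLATED at state 2

Analysis:
Safe = {0,1,3,4,5,6}
R = {0,1,2,3,6}
  0: ✓
  1: ✓
  2: outside
  3: ✓
  6: ✓
reach 2 via tau·a — violates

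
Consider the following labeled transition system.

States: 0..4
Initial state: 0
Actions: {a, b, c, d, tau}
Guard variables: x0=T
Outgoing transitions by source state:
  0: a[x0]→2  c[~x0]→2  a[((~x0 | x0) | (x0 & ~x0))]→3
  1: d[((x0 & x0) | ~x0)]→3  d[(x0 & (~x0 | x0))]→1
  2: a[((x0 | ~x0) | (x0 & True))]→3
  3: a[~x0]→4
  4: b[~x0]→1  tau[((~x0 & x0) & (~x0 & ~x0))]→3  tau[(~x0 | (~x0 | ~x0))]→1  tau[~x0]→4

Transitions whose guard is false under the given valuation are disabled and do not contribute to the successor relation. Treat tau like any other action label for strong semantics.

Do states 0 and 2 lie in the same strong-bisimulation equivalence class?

Answer: NOT BISIMILAR

Working:
Compute ~ classes (split until stable):
  round 0: {{0,1,2,3,4}}
  round 1: {{0,2},{1},{3,4}}
  round 2: {{0},{1},{2},{3,4}}
Fixed point at round 3; 4 class(es).
class of 0: {0}; class of 2: {2}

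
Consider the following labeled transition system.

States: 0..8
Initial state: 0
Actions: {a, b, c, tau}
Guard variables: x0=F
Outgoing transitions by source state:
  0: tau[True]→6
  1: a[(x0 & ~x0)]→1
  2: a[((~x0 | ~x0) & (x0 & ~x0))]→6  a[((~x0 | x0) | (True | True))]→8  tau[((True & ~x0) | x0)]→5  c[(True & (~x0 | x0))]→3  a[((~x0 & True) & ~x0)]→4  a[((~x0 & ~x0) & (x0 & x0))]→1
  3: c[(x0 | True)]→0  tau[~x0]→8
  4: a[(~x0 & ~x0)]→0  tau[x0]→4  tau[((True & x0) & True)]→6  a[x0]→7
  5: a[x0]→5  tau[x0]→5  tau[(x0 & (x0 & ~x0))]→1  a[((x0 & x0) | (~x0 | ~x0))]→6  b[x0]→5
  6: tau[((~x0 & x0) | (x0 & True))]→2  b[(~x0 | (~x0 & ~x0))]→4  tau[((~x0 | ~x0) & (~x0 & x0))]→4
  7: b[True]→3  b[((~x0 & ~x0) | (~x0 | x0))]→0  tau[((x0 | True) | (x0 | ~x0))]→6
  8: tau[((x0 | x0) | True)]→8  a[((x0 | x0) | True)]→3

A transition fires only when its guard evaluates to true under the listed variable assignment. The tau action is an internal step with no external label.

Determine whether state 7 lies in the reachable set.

Answer: UNREACHABLE

Analysis:
Guard filter leaves 15 enabled edge(s).
L0 = {0}
L1 = {6}  cumulative {0,6}
L2 = {4}  cumulative {0,4,6}
Reach set: {0,4,6}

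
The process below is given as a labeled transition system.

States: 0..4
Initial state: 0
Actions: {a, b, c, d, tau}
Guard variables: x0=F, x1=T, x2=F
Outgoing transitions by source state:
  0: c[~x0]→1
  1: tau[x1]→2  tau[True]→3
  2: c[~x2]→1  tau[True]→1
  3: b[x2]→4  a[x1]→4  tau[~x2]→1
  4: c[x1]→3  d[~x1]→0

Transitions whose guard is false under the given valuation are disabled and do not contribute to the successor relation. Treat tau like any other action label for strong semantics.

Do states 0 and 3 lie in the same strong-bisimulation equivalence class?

Answer: NOT BISIMILAR

Working:
Bisimulation quotient by refinement:
  P[0] = {{0,1,2,3,4}}
  P[1] = {{0,4},{1},{2},{3}}
  P[2] = {{0},{1},{2},{3},{4}}
5 equivalence class(es) (converged in 3)
[0]={0}  [3]={3}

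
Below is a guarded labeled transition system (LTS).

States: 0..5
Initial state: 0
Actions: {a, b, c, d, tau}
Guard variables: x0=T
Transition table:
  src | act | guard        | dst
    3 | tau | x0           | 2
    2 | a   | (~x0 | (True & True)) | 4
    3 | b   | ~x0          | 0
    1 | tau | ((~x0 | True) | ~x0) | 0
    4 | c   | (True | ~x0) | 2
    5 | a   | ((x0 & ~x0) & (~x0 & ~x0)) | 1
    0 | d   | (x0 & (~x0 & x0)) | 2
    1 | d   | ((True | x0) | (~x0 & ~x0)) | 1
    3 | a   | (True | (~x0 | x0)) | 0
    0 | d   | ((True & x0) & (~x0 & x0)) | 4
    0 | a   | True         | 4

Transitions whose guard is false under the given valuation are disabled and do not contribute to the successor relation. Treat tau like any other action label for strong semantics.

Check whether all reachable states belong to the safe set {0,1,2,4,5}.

Answer: INVARIANT HOLDS

Trace:
Inv-set: {0,1,2,4,5}
R = {0,2,4}
  0: ✓
  2: ✓
  4: ✓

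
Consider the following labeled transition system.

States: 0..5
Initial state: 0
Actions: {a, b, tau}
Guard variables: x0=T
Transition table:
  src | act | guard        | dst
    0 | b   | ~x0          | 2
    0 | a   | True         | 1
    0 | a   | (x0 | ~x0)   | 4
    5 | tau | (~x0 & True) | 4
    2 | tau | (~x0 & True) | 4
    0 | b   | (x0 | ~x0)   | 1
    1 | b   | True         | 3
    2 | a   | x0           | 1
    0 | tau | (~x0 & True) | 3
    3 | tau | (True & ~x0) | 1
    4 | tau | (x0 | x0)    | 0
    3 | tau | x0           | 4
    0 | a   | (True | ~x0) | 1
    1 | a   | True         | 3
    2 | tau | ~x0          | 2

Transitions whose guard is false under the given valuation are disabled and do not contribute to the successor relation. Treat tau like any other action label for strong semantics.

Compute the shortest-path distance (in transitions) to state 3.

Breadth-first toward 3:
  L0 = {0}
  L1 = {1,4}
  L2 = {3}
3 enters at depth 2; path a·a

Answer: 2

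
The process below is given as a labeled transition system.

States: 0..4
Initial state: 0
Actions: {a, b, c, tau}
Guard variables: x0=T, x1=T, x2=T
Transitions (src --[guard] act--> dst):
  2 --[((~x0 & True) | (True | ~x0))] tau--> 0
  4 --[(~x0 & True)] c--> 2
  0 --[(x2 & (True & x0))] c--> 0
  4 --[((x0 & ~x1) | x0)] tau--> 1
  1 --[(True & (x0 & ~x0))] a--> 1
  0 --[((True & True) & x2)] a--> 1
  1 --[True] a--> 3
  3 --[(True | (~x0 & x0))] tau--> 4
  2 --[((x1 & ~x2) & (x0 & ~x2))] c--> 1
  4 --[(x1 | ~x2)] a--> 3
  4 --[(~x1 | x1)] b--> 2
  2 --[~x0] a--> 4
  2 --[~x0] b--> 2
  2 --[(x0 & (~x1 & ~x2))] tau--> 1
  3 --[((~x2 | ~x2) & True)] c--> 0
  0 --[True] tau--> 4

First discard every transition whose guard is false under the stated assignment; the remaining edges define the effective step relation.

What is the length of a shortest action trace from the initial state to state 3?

BFS to 3:
  Layer 0: {0}
  Layer 1: {1,4}
  Layer 2: {2,3}
first hit 3 at d=2 via a·a

Answer: 2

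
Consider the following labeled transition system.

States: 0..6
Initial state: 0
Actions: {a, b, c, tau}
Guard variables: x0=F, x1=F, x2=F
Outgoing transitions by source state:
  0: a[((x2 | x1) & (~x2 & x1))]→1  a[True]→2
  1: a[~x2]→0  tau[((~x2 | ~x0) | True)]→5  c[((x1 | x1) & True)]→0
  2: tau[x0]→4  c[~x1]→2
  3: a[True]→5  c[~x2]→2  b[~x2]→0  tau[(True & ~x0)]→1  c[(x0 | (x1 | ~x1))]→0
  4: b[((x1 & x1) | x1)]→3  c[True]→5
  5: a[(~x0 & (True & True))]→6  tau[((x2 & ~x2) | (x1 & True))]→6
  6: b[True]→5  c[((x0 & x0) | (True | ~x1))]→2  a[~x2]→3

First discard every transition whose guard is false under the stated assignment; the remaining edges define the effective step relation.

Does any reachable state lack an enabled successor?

Answer: DEADLOCK-FREE

Trace:
Reach set: {0,2}
  0: a→2  [1 out]
  2: c→2  [1 out]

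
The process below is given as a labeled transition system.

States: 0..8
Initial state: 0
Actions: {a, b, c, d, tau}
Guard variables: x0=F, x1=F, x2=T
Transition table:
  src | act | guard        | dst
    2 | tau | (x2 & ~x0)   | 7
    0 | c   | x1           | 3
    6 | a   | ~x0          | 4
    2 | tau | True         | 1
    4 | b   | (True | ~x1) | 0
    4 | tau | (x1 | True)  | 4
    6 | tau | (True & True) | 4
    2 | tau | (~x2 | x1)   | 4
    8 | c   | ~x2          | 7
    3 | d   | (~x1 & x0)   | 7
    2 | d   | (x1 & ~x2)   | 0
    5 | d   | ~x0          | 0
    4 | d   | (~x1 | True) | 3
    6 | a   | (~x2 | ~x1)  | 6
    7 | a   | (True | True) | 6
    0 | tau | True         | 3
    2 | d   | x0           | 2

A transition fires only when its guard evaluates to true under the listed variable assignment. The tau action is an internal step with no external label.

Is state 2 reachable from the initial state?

Answer: UNREACHABLE

Analysis:
After dropping false guards: 11 live edges.
Layer 0: {0}
Layer 1: {3}  cumulative {0,3}
Reach set: {0,3}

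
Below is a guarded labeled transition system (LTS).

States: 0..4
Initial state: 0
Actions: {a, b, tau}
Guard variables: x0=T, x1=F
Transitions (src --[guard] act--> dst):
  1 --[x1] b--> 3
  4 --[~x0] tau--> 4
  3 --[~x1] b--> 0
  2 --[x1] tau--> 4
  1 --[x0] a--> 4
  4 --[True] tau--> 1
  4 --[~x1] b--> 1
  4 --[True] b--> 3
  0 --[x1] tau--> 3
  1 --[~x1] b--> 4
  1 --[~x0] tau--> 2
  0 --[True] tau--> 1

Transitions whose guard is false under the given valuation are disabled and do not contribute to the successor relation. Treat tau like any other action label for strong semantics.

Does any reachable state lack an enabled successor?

Answer: DEADLOCK-FREE

Trace:
Reachable = {0,1,3,4}
  0: tau→1  [1 out]
  1: a→4  b→4  [2 out]
  3: b→0  [1 out]
  4: b→1  b→3  tau→1  [3 out]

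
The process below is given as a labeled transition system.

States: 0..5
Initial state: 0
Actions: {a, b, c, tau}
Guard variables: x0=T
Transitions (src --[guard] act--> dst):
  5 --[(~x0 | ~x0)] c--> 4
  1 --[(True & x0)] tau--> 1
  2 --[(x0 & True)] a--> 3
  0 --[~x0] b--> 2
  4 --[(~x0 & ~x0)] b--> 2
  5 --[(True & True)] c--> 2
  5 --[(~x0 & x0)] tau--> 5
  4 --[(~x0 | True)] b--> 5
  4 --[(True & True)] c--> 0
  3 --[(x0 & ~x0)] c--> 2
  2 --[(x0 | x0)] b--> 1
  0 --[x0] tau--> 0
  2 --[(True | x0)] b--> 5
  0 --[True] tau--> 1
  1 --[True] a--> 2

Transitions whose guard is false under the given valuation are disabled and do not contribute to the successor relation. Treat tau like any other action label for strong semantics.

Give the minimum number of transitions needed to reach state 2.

BFS to 2:
  Layer 0: {0}
  Layer 1: {1}
  Layer 2: {2}
2 enters at depth 2; path tau·a

Answer: 2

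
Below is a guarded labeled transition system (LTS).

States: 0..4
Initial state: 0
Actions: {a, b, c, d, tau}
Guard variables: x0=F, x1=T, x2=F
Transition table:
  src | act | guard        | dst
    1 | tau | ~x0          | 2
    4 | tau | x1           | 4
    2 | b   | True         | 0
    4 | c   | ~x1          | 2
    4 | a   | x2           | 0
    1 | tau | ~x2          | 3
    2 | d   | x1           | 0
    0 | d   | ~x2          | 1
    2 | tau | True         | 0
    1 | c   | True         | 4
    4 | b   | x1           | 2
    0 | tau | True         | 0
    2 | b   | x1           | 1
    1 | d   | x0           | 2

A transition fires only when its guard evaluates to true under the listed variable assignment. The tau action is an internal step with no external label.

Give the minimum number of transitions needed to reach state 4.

Layered search for 4:
  Layer 0: {0}
  Layer 1: {1}
  Layer 2: {2,3,4}
first hit 4 at d=2 via d·c

Answer: 2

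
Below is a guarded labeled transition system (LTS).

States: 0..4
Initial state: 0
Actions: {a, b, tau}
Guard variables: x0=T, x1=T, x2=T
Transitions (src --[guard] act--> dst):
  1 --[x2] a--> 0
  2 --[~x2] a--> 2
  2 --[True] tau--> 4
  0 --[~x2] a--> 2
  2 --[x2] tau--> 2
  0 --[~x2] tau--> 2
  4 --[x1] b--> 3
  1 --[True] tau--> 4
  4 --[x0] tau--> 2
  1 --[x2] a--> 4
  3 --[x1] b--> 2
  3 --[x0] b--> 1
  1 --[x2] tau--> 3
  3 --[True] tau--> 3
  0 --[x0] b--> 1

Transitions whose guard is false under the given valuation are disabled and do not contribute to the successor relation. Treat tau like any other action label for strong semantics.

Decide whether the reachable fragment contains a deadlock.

Reachable = {0,1,2,3,4}
  0: b→1  [1 out]
  1: a→0  a→4  tau→3  tau→4  [4 out]
  2: tau→2  tau→4  [2 out]
  3: b→1  b→2  tau→3  [3 out]
  4: b→3  tau→2  [2 out]

Answer: DEADLOCK-FREE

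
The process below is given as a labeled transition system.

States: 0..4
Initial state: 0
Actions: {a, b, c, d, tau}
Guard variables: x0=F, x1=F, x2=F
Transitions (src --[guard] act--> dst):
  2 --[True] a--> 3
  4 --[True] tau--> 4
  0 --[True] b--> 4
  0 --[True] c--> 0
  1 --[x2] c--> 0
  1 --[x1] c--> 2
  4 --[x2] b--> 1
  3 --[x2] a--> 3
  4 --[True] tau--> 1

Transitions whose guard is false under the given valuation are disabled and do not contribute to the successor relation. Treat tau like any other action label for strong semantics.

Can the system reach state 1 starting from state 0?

Answer: REACHABLE

Analysis:
Guard filter leaves 5 enabled edge(s).
Layer 0: {0}
Layer 1: {4}  total {0,4}
Layer 2: {1}  total {0,1,4}
Reachable = {0,1,4}
trace reaching 1: b·tau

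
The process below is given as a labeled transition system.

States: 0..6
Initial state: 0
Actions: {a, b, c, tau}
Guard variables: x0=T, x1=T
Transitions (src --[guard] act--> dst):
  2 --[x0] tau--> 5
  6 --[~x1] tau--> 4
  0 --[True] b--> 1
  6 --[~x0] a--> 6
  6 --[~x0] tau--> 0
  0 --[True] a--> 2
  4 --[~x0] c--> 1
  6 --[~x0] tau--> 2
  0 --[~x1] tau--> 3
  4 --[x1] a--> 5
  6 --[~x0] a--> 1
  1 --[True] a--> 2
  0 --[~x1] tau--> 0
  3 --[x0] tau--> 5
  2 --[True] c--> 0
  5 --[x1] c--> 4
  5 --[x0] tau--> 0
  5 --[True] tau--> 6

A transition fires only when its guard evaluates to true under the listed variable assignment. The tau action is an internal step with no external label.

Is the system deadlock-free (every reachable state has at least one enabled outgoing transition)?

Answer: DEADLOCK at state 6

Trace:
R = {0,1,2,4,5,6}
  0: a→2  b→1  [2 exit(s)]
  1: a→2  [1 exit(s)]
  2: c→0  tau→5  [2 exit(s)]
  4: a→5  [1 exit(s)]
  5: c→4  tau→0  tau→6  [3 exit(s)]
  6: ∅  [no exit]
witness 6: a·tau·tau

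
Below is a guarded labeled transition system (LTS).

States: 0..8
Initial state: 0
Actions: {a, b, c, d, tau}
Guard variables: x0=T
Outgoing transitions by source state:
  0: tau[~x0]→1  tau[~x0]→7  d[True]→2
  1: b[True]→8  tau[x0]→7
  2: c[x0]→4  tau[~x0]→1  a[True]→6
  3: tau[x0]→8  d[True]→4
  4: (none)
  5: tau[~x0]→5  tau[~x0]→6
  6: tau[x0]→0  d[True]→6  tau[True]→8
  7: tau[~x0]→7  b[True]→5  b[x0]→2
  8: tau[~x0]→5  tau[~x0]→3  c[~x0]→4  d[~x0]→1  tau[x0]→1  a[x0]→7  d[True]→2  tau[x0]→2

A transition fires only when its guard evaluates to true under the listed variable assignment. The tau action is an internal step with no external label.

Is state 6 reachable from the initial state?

Answer: REACHABLE

Trace:
After dropping false guards: 16 live edges.
L0 = {0}
L1 = {2}  cumulative {0,2}
L2 = {4,6}  cumulative {0,2,4,6}
L3 = {8}  cumulative {0,2,4,6,8}
L4 = {1,7}  cumulative {0,1,2,4,6,7,8}
L5 = {5}  cumulative {0,1,2,4,5,6,7,8}
Reach set: {0,1,2,4,5,6,7,8}
witness 6: d·a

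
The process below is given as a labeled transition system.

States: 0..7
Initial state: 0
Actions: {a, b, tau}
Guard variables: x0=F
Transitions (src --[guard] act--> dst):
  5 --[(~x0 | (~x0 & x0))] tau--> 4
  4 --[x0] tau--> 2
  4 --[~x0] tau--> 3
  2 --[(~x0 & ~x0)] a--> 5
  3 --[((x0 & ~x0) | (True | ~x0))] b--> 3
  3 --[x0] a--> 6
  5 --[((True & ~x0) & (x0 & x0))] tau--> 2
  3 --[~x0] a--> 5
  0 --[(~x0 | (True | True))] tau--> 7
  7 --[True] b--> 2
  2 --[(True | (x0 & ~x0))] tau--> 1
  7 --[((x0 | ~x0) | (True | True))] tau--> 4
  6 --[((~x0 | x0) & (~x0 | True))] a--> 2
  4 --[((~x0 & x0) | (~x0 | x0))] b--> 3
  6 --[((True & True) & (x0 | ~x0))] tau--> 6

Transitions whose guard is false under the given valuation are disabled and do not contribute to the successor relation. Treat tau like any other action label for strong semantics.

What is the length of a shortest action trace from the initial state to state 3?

BFS to 3:
  Layer 0: {0}
  Layer 1: {7}
  Layer 2: {2,4}
  Layer 3: {1,3,5}
3 enters at depth 3; path tau·tau·b

Answer: 3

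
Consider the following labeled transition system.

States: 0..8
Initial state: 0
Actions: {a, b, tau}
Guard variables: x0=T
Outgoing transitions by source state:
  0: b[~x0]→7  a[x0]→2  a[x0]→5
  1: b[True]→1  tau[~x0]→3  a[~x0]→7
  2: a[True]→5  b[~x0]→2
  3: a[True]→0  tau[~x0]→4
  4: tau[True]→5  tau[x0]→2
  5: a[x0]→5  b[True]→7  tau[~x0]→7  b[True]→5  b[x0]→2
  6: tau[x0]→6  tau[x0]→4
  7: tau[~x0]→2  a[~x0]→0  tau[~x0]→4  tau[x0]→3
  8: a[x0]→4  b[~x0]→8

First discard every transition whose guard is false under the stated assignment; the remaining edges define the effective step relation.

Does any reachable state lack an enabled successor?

Reach set: {0,2,3,5,7}
  0: a→2  a→5  [deg 2]
  2: a→5  [deg 1]
  3: a→0  [deg 1]
  5: a→5  b→2  b→5  b→7  [deg 4]
  7: tau→3  [deg 1]

Answer: DEADLOCK-FREE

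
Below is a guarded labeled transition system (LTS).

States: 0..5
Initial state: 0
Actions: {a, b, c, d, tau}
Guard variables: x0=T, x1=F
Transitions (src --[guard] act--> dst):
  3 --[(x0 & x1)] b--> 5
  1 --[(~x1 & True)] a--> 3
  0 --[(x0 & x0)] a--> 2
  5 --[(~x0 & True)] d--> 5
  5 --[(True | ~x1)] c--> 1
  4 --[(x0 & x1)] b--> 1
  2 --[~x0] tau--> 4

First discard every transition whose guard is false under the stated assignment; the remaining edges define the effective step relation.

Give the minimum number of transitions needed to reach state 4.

Answer: UNREACHABLE

Trace:
Layered search for 4:
  Layer 0: {0}
  Layer 1: {2}
4 never appears.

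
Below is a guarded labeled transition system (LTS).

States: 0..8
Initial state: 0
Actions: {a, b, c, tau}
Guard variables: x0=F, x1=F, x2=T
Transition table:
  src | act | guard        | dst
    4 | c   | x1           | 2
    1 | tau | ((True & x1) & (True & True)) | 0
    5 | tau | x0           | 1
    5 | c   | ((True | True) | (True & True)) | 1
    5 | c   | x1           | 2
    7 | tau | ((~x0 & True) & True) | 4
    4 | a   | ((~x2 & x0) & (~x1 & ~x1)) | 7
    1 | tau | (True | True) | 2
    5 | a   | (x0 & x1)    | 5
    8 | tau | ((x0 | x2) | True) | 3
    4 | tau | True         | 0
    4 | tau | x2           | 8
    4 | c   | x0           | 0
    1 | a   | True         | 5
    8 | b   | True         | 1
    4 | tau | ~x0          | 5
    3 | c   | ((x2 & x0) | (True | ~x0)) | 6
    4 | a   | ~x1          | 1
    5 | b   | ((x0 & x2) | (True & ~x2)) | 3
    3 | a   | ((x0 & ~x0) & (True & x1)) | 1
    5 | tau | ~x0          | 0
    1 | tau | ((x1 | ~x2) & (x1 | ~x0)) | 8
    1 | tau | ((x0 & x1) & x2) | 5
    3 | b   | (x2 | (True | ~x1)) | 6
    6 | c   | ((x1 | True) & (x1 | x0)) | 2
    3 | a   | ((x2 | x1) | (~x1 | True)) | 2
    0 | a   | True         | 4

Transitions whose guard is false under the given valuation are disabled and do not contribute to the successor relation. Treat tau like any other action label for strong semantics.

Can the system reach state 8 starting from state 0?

15 transition(s) survive guard evaluation.
L0 = {0}
L1 = {4}  total {0,4}
L2 = {1,5,8}  total {0,1,4,5,8}
L3 = {2,3}  total {0,1,2,3,4,5,8}
L4 = {6}  total {0,1,2,3,4,5,6,8}
Reach set: {0,1,2,3,4,5,6,8}
trace reaching 8: a·tau

Answer: REACHABLE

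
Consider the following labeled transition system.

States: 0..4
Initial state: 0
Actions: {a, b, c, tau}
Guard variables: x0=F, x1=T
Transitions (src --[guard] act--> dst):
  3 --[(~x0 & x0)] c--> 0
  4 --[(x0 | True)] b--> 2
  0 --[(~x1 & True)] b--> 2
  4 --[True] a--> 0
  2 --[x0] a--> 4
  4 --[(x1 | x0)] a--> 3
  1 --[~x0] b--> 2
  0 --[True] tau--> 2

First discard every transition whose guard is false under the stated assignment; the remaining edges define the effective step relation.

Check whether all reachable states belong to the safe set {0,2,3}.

Answer: INVARIANT HOLDS

Trace:
Safe = {0,2,3}
R = {0,2}
  0: safe
  2: safe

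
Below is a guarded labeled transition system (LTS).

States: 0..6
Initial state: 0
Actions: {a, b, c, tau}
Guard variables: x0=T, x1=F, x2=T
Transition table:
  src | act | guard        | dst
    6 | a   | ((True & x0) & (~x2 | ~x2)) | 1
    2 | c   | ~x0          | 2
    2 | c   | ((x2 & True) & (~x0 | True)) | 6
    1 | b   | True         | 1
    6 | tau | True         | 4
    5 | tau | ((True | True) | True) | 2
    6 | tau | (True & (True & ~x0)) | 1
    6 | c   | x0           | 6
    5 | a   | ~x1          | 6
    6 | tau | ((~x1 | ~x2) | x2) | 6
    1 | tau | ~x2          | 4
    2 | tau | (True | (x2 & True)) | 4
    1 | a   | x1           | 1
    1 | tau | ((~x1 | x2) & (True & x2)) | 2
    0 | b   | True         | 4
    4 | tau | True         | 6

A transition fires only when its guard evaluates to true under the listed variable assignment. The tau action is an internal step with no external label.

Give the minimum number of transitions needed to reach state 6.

Layered search for 6:
  depth 0: {0}
  depth 1: {4}
  depth 2: {6}
depth(6)=2, e.g. b·tau

Answer: 2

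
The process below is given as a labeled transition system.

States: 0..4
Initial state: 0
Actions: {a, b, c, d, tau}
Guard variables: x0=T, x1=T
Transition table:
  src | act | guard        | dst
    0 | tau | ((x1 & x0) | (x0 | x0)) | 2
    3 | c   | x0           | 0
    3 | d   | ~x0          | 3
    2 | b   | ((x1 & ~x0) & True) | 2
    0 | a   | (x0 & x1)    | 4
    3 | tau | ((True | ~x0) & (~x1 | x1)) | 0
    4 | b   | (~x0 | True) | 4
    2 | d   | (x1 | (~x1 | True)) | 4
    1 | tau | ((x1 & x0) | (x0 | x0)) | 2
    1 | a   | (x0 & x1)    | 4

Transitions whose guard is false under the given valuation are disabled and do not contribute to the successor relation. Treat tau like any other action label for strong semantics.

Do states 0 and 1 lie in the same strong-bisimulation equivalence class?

Answer: BISIMILAR

Working:
Compute ~ classes (split until stable):
  P[0] = {{0,1,2,3,4}}
  P[1] = {{0,1},{2},{3},{4}}
4 equivalence class(es) (converged in 2)
class of 0: {0,1}; class of 1: {0,1}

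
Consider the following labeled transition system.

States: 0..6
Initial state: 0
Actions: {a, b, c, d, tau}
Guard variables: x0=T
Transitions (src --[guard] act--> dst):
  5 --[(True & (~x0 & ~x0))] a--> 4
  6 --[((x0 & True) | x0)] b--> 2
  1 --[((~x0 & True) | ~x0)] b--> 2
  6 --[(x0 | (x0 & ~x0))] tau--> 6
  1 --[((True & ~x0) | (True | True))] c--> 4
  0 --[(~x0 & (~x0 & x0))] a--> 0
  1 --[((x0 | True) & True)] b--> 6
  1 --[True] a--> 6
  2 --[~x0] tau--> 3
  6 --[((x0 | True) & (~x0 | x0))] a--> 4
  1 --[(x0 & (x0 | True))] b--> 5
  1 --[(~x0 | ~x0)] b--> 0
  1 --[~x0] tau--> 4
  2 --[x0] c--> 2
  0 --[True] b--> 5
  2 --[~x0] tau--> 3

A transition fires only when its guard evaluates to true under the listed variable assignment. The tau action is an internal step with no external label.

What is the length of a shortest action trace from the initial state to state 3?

BFS to 3:
  depth 0: {0}
  depth 1: {5}
3 never appears.

Answer: UNREACHABLE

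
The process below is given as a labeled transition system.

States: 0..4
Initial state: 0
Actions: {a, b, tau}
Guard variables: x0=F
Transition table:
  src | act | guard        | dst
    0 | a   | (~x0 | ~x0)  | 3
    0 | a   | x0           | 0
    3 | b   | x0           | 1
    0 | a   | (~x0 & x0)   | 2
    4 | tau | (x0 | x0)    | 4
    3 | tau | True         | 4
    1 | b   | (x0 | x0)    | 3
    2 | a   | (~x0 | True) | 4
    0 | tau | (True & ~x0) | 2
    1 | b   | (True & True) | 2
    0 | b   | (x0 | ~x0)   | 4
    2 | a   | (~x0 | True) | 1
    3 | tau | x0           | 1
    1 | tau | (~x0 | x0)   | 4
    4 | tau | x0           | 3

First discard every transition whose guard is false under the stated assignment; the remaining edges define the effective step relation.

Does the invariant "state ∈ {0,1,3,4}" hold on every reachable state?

Safe = {0,1,3,4}
R = {0,1,2,3,4}
  0: ok
  1: ok
  2: outside
  3: ok
  4: ok
reach 2 via tau — violates

Answer: INVARIANT VIOLATED at state 2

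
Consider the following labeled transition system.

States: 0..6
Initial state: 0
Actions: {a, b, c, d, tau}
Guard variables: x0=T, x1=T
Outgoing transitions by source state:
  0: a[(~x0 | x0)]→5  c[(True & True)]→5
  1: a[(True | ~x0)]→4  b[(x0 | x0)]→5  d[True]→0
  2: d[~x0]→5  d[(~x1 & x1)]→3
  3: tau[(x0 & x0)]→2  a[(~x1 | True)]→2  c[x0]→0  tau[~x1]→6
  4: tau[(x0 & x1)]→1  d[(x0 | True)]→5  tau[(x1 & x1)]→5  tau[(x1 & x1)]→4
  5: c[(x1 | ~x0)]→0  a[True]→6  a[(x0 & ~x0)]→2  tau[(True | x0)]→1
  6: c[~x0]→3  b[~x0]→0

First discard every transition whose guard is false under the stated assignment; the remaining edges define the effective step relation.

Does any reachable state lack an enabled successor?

Answer: DEADLOCK at state 6

Working:
Reachable = {0,1,4,5,6}
  0: a→5  c→5  [2 exit(s)]
  1: a→4  b→5  d→0  [3 exit(s)]
  4: d→5  tau→1  tau→4  tau→5  [4 exit(s)]
  5: a→6  c→0  tau→1  [3 exit(s)]
  6: ∅  [no exit]
witness 6: a·a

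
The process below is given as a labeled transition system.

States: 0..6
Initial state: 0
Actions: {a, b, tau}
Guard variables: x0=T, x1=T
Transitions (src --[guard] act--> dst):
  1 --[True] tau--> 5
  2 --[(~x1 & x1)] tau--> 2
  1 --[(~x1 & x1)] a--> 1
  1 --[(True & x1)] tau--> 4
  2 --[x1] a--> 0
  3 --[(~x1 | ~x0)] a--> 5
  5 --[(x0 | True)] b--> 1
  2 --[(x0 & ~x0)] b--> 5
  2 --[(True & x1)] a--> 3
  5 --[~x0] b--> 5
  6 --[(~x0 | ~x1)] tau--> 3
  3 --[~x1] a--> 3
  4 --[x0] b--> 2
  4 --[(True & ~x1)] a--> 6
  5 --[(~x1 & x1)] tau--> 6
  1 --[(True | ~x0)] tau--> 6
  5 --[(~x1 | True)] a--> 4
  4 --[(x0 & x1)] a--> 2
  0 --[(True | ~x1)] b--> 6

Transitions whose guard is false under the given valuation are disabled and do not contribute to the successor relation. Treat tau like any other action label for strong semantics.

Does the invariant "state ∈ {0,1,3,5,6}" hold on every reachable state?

Safe = {0,1,3,5,6}
R = {0,6}
  0: safe
  6: safe

Answer: INVARIANT HOLDS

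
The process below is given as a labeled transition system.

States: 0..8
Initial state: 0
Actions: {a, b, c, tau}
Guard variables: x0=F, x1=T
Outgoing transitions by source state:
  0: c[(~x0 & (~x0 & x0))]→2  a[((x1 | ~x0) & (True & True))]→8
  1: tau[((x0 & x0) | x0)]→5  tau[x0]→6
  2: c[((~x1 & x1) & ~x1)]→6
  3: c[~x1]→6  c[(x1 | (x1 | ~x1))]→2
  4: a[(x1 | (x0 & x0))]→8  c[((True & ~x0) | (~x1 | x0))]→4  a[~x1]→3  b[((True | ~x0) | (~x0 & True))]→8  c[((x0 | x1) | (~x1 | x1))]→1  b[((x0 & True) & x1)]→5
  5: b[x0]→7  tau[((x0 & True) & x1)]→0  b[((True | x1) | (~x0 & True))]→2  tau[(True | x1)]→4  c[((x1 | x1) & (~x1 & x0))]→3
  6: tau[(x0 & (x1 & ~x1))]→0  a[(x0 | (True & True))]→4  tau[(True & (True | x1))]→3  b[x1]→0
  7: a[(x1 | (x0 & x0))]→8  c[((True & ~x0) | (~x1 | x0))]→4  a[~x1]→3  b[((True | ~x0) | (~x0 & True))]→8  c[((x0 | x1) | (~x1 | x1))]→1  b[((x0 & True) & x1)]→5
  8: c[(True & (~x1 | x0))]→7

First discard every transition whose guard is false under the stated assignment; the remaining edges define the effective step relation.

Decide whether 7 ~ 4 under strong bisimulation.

Answer: BISIMILAR

Trace:
Compute ~ classes (split until stable):
  round 0: {{0,1,2,3,4,5,6,7,8}}
  round 1: {{0},{1,2,8},{3},{4,7},{5},{6}}
Fixed point at round 2; 6 class(es).
7∈{4,7}, 4∈{4,7}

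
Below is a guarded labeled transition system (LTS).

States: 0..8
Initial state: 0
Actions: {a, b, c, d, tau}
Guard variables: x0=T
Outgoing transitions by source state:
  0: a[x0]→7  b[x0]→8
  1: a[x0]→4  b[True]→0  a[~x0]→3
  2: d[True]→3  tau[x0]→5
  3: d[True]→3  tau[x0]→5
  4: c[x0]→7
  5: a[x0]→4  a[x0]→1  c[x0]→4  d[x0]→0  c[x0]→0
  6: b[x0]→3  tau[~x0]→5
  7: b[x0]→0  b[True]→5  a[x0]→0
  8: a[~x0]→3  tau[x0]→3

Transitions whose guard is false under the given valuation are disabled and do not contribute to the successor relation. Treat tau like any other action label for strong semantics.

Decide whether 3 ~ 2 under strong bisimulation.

Compute ~ classes (split until stable):
  round 0: {{0,1,2,3,4,5,6,7,8}}
  round 1: {{0,1,7},{2,3},{4},{5},{6},{8}}
  round 2: {{0},{1},{2,3},{4},{5},{6},{7},{8}}
8 equivalence class(es) (converged in 3)
3∈{2,3}, 2∈{2,3}

Answer: BISIMILAR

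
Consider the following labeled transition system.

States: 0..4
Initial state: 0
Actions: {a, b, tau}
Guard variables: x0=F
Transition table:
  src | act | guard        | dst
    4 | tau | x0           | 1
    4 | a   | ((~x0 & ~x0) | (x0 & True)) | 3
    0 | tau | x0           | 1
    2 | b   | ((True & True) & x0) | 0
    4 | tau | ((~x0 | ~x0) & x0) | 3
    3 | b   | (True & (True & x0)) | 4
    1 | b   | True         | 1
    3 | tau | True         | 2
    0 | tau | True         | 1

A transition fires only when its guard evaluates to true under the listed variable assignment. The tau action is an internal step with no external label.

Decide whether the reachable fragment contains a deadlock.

Reachable = {0,1}
  0: tau→1  [deg 1]
  1: b→1  [deg 1]

Answer: DEADLOCK-FREE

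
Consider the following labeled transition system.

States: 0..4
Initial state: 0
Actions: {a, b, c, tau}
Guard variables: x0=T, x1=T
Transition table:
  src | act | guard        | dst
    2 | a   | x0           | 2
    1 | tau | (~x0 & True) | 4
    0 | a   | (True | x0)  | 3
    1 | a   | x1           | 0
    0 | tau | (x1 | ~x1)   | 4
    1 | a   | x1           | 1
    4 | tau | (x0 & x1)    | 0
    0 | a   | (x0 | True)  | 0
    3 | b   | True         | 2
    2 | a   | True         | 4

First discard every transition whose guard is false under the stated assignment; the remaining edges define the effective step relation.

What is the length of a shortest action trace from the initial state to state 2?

Answer: 2

Analysis:
Layered search for 2:
  depth 0: {0}
  depth 1: {3,4}
  depth 2: {2}
depth(2)=2, e.g. a·b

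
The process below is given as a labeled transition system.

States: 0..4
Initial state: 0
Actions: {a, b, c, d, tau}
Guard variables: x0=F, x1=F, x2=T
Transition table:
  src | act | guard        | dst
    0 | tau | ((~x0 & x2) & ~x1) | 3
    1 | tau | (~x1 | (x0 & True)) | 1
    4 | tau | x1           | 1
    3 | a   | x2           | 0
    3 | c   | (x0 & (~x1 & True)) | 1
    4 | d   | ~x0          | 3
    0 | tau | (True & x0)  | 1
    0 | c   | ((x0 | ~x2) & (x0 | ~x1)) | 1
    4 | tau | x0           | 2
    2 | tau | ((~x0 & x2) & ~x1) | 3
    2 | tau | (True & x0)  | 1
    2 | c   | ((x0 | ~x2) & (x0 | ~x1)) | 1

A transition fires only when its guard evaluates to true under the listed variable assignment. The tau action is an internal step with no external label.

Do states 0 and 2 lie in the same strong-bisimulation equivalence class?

Refine partition for ~:
  round 0: {{0,1,2,3,4}}
  round 1: {{0,1,2},{3},{4}}
  round 2: {{0,2},{1},{3},{4}}
Fixed point at round 3; 4 class(es).
[0]={0,2}  [2]={0,2}

Answer: BISIMILAR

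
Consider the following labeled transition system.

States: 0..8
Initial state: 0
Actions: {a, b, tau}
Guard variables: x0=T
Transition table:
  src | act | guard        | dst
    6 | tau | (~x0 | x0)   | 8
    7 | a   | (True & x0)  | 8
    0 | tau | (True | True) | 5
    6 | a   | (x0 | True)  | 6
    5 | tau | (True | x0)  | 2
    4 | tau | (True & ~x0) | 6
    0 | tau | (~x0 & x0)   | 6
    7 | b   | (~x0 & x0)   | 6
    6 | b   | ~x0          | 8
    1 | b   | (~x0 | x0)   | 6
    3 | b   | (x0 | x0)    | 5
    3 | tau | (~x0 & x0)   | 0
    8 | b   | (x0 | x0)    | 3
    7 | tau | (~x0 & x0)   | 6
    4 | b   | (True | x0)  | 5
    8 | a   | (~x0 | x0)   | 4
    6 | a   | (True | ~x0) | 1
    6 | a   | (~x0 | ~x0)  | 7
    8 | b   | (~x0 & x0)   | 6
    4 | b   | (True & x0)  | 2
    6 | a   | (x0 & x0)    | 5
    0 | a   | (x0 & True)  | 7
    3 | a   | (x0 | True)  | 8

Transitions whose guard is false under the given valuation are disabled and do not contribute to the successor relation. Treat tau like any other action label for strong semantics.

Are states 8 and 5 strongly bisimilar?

Answer: NOT BISIMILAR

Working:
Bisimulation quotient by refinement:
  π0 = {{0,1,2,3,4,5,6,7,8}}
  π1 = {{0,6},{1,4},{2},{3,8},{5},{7}}
  π2 = {{0},{1},{2},{3},{4},{5},{6},{7},{8}}
Fixed point at round 3; 9 class(es).
class of 8: {8}; class of 5: {5}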